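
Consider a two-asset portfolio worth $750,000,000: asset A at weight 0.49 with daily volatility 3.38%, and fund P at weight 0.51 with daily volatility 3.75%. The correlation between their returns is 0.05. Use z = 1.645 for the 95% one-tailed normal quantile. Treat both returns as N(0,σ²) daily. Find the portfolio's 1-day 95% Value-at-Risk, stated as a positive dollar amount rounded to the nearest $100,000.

σ_p² = 0.49²·3.38² + 0.51²·3.75² + 2·0.05·0.49·0.51·3.38·3.75 = 6.7174 (%²).
σ_p = √6.7174 = 2.592%.
VaR = 1.645 × 2.592% = 4.264%; on $750,000,000 that is $31,980,000.

$32,000,000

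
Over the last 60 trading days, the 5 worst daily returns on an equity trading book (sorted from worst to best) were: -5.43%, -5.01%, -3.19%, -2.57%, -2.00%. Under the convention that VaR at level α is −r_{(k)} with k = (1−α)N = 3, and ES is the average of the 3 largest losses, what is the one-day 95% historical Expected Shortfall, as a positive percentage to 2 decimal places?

4.54%

The 3 worst returns sum to -13.63%.
ES = −(-13.63%) / 3 = 4.5433…% ≈ 4.54%.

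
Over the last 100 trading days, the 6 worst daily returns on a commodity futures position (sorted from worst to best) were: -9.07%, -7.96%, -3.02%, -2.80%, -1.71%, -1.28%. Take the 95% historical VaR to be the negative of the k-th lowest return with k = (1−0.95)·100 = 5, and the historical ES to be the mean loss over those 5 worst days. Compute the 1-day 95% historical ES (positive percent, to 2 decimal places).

4.91%

The 5 worst returns sum to -24.56%.
ES = −(-24.56%) / 5 = 4.912% ≈ 4.91%.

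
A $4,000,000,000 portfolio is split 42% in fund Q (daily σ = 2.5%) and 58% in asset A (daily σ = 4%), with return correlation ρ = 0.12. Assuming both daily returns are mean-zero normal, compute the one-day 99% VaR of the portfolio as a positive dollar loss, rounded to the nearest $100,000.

σ_p² = 0.42²·2.5² + 0.58²·4² + 2·0.12·0.42·0.58·2.5·4 = 7.0695 (%²).
σ_p = √7.0695 = 2.659%.
At 99%, z = 2.326.
VaR = 2.326 × 2.659% = 6.185%; on $4,000,000,000 that is $247,400,000.

$247,400,000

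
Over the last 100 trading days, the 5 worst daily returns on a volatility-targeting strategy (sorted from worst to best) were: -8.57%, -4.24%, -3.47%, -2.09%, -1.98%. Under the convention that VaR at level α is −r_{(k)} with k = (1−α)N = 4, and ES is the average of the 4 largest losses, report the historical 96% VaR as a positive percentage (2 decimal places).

2.09%

k = 4; the 4th lowest return is -2.09%, so VaR = 2.09%.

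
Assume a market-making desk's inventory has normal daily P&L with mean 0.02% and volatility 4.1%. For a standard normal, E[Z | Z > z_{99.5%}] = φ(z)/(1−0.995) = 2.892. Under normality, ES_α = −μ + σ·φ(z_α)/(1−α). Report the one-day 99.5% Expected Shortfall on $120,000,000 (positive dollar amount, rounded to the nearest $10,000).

$14,200,000

ES = −(0.02%) + 4.1% × 2.892 = 11.837%.
On $120,000,000: 0.11837 × $120,000,000 = $14,204,400.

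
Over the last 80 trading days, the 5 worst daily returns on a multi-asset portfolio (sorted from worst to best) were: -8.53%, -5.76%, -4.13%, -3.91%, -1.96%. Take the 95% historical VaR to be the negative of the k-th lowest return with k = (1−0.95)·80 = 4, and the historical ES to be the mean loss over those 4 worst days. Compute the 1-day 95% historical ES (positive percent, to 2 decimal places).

The 4 worst returns sum to -22.33%.
ES = −(-22.33%) / 4 = 5.5825% ≈ 5.58%.

5.58%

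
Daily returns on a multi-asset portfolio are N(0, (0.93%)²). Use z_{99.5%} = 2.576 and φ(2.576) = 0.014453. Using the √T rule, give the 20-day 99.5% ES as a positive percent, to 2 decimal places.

12.02%

σ_{20d} = 0.93% × √20 = 4.159%.
ES multiplier = φ(z)/(1−α) = 0.014453/0.005 = 2.891.
ES = 4.159% × 2.891 = 12.024%.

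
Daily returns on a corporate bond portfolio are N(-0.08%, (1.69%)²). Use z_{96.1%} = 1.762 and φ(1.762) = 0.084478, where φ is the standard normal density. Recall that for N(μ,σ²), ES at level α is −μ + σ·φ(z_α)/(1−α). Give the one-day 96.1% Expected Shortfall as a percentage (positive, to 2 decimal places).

3.74%

Tail multiplier: φ(z)/(1−α) = 0.084478 / 0.039 = 2.166.
ES = −(-0.08%) + 1.69% × 2.166 = 3.741%.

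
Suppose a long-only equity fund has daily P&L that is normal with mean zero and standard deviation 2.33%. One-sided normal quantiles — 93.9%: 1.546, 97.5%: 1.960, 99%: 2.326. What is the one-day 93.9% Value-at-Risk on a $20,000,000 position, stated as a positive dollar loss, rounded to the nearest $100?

VaR = z·σ = 1.546 × 2.33% = 3.602%.
On $20,000,000: 0.03602 × $20,000,000 = $720,400.

$720,400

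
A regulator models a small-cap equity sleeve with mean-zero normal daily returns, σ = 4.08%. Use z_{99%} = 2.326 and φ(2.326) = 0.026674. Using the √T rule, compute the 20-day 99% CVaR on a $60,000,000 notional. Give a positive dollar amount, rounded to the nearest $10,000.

$29,200,000

σ_{20d} = 4.08% × √20 = 18.246%.
ES multiplier = φ(z)/(1−α) = 0.026674/0.01 = 2.667.
ES = 18.246% × 2.667 = 48.662%; on $60,000,000: $29,197,200.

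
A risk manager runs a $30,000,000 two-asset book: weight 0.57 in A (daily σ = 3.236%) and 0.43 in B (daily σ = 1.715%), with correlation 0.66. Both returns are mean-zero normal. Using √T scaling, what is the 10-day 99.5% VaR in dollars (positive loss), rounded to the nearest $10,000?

σ_p = √(0.57²·3.236² + 0.43²·1.715² + 2·0.66·0.57·0.43·3.236·1.715) = 2.396%.
σ_{10d} = 2.396% × √10 = 7.577%.
z(99.5%) = 2.576.
VaR = 2.576 × 7.577% = 19.518%; on $30,000,000 that is $5,855,400.

$5,860,000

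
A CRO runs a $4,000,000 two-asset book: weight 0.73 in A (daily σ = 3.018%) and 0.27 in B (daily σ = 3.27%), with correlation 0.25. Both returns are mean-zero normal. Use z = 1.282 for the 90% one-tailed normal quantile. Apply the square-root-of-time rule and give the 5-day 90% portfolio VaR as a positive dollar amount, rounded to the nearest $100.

$294,700

σ_p = √(0.73²·3.018² + 0.27²·3.27² + 2·0.25·0.73·0.27·3.018·3.27) = 2.570%.
σ_{5d} = 2.570% × √5 = 5.747%.
VaR = 1.282 × 5.747% = 7.368%; on $4,000,000 that is $294,720.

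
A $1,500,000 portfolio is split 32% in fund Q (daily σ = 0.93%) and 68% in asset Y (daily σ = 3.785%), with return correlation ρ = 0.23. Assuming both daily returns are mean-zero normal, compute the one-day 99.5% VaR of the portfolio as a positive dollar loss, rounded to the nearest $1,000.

$103,000

σ_p² = 0.32²·0.93² + 0.68²·3.785² + 2·0.23·0.32·0.68·0.93·3.785 = 7.0654 (%²).
σ_p = √7.0654 = 2.658%.
At 99.5%, z = 2.576.
VaR = 2.576 × 2.658% = 6.847%; on $1,500,000 that is $102,705.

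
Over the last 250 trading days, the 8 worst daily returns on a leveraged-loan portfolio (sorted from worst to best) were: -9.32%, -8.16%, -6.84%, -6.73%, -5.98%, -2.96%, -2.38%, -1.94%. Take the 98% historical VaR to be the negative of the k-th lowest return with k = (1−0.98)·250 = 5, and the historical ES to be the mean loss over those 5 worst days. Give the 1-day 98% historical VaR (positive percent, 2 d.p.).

5.98%

k = 5; the 5th lowest return is -5.98%, so VaR = 5.98%.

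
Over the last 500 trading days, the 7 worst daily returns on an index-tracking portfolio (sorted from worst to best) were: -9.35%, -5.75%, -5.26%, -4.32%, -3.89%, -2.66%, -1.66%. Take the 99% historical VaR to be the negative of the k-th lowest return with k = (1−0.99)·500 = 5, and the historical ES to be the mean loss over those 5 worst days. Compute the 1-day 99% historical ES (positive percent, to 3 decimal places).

The 5 worst returns sum to -28.57%.
ES = −(-28.57%) / 5 = 5.714%.

5.714%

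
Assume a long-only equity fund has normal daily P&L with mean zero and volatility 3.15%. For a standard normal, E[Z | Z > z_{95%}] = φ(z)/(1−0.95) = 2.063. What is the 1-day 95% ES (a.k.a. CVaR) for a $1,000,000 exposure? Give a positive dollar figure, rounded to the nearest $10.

ES = 3.15% × 2.063 = 6.498%.
On $1,000,000: 0.06498 × $1,000,000 = $64,980.

$64,980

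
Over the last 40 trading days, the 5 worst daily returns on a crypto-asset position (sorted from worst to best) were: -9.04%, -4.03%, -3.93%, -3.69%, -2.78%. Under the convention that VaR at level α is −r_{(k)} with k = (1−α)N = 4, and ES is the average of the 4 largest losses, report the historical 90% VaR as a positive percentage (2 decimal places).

k = 4; the 4th lowest return is -3.69%, so VaR = 3.69%.

3.69%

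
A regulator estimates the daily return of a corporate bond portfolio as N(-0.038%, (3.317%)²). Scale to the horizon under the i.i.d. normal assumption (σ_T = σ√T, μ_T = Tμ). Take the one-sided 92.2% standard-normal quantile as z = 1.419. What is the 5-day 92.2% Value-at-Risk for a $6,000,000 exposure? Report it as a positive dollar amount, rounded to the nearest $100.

σ_{5d} = 3.317% × √5 = 7.417%; μ_{5d} = 5 × -0.038% = -0.190%.
VaR = −(-0.190%) + 1.419 × 7.417% = 10.715%.
On $6,000,000: 0.10715 × $6,000,000 = $642,900.

$642,900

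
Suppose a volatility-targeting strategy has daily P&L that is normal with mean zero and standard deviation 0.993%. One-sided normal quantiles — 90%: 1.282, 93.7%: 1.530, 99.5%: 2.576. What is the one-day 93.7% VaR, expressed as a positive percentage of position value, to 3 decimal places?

1.519%

VaR = z·σ = 1.530 × 0.993% = 1.519%.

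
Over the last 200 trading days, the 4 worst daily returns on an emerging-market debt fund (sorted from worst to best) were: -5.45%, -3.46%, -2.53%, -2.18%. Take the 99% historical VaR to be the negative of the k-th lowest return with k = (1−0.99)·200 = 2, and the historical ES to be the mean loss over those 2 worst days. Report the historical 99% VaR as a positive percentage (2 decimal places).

k = 2; the 2nd lowest return is -3.46%, so VaR = 3.46%.

3.46%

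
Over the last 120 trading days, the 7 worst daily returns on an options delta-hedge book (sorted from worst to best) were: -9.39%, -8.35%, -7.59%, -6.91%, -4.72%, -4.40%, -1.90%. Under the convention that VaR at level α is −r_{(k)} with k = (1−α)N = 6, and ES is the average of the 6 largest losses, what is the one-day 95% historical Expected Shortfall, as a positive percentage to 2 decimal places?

6.89%

The 6 worst returns sum to -41.36%.
ES = −(-41.36%) / 6 = 6.8933…% ≈ 6.89%.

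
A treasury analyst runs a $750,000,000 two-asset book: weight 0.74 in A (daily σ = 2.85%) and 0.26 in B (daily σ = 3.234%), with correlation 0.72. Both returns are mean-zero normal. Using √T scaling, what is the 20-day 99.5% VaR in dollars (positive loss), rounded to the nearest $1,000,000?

$240,000,000

σ_p = √(0.74²·2.85² + 0.26²·3.234² + 2·0.72·0.74·0.26·2.85·3.234) = 2.776%.
σ_{20d} = 2.776% × √20 = 12.415%.
z(99.5%) = 2.576.
VaR = 2.576 × 12.415% = 31.981%; on $750,000,000 that is $239,857,500.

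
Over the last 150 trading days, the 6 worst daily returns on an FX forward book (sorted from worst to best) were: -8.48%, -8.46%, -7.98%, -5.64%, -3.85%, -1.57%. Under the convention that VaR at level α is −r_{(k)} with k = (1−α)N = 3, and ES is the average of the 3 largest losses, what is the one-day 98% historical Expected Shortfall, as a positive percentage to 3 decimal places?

8.307%

The 3 worst returns sum to -24.92%.
ES = −(-24.92%) / 3 = 8.3066…% ≈ 8.307%.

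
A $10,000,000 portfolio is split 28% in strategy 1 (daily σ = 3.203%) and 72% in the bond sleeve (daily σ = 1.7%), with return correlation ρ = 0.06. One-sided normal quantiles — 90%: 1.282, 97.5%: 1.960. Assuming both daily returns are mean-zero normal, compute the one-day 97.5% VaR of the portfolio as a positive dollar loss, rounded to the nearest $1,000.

$306,000

σ_p² = 0.28²·3.203² + 0.72²·1.7² + 2·0.06·0.28·0.72·3.203·1.7 = 2.4342 (%²).
σ_p = √2.4342 = 1.560%.
VaR = 1.960 × 1.560% = 3.058%; on $10,000,000 that is $305,800.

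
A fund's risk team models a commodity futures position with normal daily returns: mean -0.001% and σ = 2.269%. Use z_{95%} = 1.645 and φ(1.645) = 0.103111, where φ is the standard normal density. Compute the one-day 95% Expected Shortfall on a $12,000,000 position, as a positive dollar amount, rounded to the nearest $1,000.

Tail multiplier: φ(z)/(1−α) = 0.103111 / 0.05 = 2.062.
ES = −(-0.001%) + 2.269% × 2.062 = 4.680%.
On $12,000,000: 0.04680 × $12,000,000 = $561,600.

$562,000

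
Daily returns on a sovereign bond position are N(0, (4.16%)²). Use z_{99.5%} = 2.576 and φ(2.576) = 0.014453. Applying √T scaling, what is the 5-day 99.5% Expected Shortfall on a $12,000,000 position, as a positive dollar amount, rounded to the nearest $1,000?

σ_{5d} = 4.16% × √5 = 9.302%.
ES multiplier = φ(z)/(1−α) = 0.014453/0.005 = 2.891.
ES = 9.302% × 2.891 = 26.892%; on $12,000,000: $3,227,040.

$3,227,000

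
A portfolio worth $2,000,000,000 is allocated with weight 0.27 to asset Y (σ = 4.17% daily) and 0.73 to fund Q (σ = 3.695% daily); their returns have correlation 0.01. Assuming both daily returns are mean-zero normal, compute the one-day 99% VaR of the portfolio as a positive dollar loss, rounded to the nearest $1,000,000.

$136,000,000

σ_p² = 0.27²·4.17² + 0.73²·3.695² + 2·0.01·0.27·0.73·4.17·3.695 = 8.6041 (%²).
σ_p = √8.6041 = 2.933%.
At 99%, z = 2.326.
VaR = 2.326 × 2.933% = 6.822%; on $2,000,000,000 that is $136,440,000.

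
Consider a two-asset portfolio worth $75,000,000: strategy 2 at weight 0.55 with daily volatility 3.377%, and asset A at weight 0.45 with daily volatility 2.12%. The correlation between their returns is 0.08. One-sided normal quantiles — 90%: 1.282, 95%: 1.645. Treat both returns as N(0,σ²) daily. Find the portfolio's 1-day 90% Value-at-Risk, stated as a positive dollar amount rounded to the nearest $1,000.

σ_p² = 0.55²·3.377² + 0.45²·2.12² + 2·0.08·0.55·0.45·3.377·2.12 = 4.6434 (%²).
σ_p = √4.6434 = 2.155%.
VaR = 1.282 × 2.155% = 2.763%; on $75,000,000 that is $2,072,250.

$2,072,000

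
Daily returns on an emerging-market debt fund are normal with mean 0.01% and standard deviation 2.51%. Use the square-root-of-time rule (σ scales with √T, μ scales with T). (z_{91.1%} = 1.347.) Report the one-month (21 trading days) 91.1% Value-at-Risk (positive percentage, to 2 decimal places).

15.28%

σ_{21d} = 2.51% × √21 = 11.502%; μ_{21d} = 21 × 0.01% = 0.210%.
VaR = −(0.210%) + 1.347 × 11.502% = 15.283%.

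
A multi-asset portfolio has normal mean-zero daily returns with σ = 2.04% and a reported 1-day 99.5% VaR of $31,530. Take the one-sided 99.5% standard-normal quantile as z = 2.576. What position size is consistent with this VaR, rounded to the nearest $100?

VaR as a fraction of value: z·σ = 2.576 × 2.04% = 5.25504%.
Position = $31,530 / 0.0525504 = $599,995.

$600,000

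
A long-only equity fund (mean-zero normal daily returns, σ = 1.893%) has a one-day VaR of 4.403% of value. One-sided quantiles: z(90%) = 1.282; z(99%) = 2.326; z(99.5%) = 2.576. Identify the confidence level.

99%

Implied z = VaR/σ = 4.403 / 1.893 = 2.326.
This matches z(99%) = 2.326.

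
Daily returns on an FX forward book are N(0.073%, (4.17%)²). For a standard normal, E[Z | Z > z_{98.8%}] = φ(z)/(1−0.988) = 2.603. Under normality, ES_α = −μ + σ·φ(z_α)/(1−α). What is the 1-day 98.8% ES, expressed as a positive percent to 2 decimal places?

10.78%

ES = −(0.073%) + 4.17% × 2.603 = 10.782%.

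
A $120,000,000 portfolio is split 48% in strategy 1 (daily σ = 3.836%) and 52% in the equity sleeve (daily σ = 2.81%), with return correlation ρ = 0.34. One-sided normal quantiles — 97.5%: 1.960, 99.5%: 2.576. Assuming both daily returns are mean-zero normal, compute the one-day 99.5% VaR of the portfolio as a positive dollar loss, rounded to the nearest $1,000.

σ_p² = 0.48²·3.836² + 0.52²·2.81² + 2·0.34·0.48·0.52·3.836·2.81 = 7.3549 (%²).
σ_p = √7.3549 = 2.712%.
VaR = 2.576 × 2.712% = 6.986%; on $120,000,000 that is $8,383,200.

$8,383,000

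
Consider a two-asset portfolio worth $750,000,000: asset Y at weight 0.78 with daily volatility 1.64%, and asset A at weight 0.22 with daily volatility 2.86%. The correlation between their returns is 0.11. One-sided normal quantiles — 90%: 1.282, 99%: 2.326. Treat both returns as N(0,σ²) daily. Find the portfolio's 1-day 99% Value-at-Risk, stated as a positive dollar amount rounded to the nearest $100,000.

$25,900,000

σ_p² = 0.78²·1.64² + 0.22²·2.86² + 2·0.11·0.78·0.22·1.64·2.86 = 2.2093 (%²).
σ_p = √2.2093 = 1.486%.
VaR = 2.326 × 1.486% = 3.456%; on $750,000,000 that is $25,920,000.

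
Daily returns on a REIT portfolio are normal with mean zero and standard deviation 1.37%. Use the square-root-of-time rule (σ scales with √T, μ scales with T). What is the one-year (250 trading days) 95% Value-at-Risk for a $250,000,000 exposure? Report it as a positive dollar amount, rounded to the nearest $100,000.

$89,100,000

At 95%, z = 1.645.
σ_{250d} = 1.37% × √250 = 21.662%.
VaR = 1.645 × 21.662% = 35.634%.
On $250,000,000: 0.35634 × $250,000,000 = $89,085,000.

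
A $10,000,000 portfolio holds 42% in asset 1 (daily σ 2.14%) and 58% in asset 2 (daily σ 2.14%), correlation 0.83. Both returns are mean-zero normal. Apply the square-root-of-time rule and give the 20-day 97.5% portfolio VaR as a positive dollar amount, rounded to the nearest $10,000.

$1,800,000

σ_p = √(0.42²·2.14² + 0.58²·2.14² + 2·0.83·0.42·0.58·2.14·2.14) = 2.049%.
σ_{20d} = 2.049% × √20 = 9.163%.
z(97.5%) = 1.960.
VaR = 1.960 × 9.163% = 17.959%; on $10,000,000 that is $1,795,900.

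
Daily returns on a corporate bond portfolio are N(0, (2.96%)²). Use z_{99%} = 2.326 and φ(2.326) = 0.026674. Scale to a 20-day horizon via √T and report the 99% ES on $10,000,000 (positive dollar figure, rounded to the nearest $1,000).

σ_{20d} = 2.96% × √20 = 13.238%.
ES multiplier = φ(z)/(1−α) = 0.026674/0.01 = 2.667.
ES = 13.238% × 2.667 = 35.306%; on $10,000,000: $3,530,600.

$3,531,000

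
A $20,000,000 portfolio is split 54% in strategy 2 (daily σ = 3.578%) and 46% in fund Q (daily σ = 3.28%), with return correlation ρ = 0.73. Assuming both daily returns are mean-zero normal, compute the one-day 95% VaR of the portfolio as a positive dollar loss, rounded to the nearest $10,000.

$1,050,000

σ_p² = 0.54²·3.578² + 0.46²·3.28² + 2·0.73·0.54·0.46·3.578·3.28 = 10.2657 (%²).
σ_p = √10.2657 = 3.204%.
At 95%, z = 1.645.
VaR = 1.645 × 3.204% = 5.271%; on $20,000,000 that is $1,054,200.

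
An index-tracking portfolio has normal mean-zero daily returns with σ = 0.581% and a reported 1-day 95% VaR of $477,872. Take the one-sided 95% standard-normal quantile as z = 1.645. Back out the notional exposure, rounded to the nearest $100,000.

$50,000,000

VaR as a fraction of value: z·σ = 1.645 × 0.581% = 0.955745%.
Position = $477,872 / 0.00955745 = $49,999,948.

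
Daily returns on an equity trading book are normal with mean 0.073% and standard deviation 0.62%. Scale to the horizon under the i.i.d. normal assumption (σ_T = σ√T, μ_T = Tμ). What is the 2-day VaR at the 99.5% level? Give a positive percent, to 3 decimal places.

2.113%

At 99.5%, z = 2.576.
σ_{2d} = 0.62% × √2 = 0.877%; μ_{2d} = 2 × 0.073% = 0.146%.
VaR = −(0.146%) + 2.576 × 0.877% = 2.113%.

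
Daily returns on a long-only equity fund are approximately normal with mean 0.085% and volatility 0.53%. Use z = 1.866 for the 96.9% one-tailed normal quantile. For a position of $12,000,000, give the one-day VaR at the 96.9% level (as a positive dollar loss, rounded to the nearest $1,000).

VaR = −μ + z·σ = −(0.085%) + 1.866 × 0.53% = 0.904%.
On $12,000,000: 0.00904 × $12,000,000 = $108,480.

$108,000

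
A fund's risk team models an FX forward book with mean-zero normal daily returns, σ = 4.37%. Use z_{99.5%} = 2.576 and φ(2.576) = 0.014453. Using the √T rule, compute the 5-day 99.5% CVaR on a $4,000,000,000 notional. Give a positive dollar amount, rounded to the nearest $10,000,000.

$1,130,000,000

σ_{5d} = 4.37% × √5 = 9.772%.
ES multiplier = φ(z)/(1−α) = 0.014453/0.005 = 2.891.
ES = 9.772% × 2.891 = 28.251%; on $4,000,000,000: $1,130,040,000.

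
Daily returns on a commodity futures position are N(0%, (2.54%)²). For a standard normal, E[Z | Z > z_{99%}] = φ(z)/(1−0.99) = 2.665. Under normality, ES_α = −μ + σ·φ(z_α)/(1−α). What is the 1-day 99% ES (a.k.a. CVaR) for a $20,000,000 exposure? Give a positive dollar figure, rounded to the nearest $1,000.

ES = 2.54% × 2.665 = 6.769%.
On $20,000,000: 0.06769 × $20,000,000 = $1,353,800.

$1,354,000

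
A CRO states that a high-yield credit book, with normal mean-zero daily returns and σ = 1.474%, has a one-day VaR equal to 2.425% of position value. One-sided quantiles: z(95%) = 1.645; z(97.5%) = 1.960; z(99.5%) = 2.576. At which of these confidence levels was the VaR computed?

Implied z = VaR/σ = 2.425 / 1.474 = 1.645.
This matches z(95%) = 1.645.

95%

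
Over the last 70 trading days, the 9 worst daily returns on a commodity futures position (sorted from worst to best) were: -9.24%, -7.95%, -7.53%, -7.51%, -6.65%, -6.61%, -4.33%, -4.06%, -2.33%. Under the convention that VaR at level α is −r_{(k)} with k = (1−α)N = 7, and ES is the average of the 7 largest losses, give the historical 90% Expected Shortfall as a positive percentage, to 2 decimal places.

7.12%

The 7 worst returns sum to -49.82%.
ES = −(-49.82%) / 7 = 7.1171…% ≈ 7.12%.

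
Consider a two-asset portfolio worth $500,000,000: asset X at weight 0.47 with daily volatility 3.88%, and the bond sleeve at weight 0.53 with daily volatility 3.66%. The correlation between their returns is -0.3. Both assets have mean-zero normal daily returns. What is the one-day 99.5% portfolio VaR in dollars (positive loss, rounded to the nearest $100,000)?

σ_p² = 0.47²·3.88² + 0.53²·3.66² + 2·-0.3·0.47·0.53·3.88·3.66 = 4.9659 (%²).
σ_p = √4.9659 = 2.228%.
At 99.5%, z = 2.576.
VaR = 2.576 × 2.228% = 5.739%; on $500,000,000 that is $28,695,000.

$28,700,000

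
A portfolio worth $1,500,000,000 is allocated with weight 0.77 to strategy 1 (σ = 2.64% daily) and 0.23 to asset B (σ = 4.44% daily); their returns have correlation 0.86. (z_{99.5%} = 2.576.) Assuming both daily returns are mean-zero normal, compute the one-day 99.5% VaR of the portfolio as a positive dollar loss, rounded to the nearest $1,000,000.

$114,000,000

σ_p² = 0.77²·2.64² + 0.23²·4.44² + 2·0.86·0.77·0.23·2.64·4.44 = 8.7457 (%²).
σ_p = √8.7457 = 2.957%.
VaR = 2.576 × 2.957% = 7.617%; on $1,500,000,000 that is $114,255,000.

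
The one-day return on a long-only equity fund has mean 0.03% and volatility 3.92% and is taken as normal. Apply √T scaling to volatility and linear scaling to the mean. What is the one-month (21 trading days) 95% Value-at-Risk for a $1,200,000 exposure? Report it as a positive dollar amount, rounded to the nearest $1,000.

$347,000

At 95%, z = 1.645.
σ_{21d} = 3.92% × √21 = 17.964%; μ_{21d} = 21 × 0.03% = 0.630%.
VaR = −(0.630%) + 1.645 × 17.964% = 28.921%.
On $1,200,000: 0.28921 × $1,200,000 = $347,052.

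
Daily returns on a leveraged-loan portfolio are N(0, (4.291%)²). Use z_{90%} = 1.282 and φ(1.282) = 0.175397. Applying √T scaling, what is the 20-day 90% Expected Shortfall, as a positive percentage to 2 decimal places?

33.66%

σ_{20d} = 4.291% × √20 = 19.190%.
ES multiplier = φ(z)/(1−α) = 0.175397/0.1 = 1.754.
ES = 19.190% × 1.754 = 33.659%.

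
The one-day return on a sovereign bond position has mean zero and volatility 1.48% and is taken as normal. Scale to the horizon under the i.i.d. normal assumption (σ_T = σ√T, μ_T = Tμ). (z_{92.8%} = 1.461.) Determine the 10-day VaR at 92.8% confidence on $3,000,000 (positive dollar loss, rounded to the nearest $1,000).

$205,000

σ_{10d} = 1.48% × √10 = 4.680%.
VaR = 1.461 × 4.680% = 6.837%.
On $3,000,000: 0.06837 × $3,000,000 = $205,110.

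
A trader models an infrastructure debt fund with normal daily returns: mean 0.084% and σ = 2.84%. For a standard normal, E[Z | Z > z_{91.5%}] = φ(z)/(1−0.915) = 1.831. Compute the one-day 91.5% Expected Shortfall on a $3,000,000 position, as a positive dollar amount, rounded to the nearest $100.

$153,500

ES = −(0.084%) + 2.84% × 1.831 = 5.116%.
On $3,000,000: 0.05116 × $3,000,000 = $153,480.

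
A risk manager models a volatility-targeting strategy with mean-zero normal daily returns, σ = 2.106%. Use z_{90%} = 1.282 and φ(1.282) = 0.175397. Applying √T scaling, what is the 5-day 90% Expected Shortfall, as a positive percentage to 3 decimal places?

8.260%

σ_{5d} = 2.106% × √5 = 4.709%.
ES multiplier = φ(z)/(1−α) = 0.175397/0.1 = 1.754.
ES = 4.709% × 1.754 = 8.260%.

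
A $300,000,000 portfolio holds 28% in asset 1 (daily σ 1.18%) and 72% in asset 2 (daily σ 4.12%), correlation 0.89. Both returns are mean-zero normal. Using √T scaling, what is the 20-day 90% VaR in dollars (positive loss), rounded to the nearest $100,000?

$56,100,000

σ_p = √(0.28²·1.18² + 0.72²·4.12² + 2·0.89·0.28·0.72·1.18·4.12) = 3.264%.
σ_{20d} = 3.264% × √20 = 14.597%.
z(90%) = 1.282.
VaR = 1.282 × 14.597% = 18.713%; on $300,000,000 that is $56,139,000.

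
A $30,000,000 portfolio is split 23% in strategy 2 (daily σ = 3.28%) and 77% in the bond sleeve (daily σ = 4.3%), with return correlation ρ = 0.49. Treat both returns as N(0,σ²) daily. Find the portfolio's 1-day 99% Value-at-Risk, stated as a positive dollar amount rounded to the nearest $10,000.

σ_p² = 0.23²·3.28² + 0.77²·4.3² + 2·0.49·0.23·0.77·3.28·4.3 = 13.9797 (%²).
σ_p = √13.9797 = 3.739%.
At 99%, z = 2.326.
VaR = 2.326 × 3.739% = 8.697%; on $30,000,000 that is $2,609,100.

$2,610,000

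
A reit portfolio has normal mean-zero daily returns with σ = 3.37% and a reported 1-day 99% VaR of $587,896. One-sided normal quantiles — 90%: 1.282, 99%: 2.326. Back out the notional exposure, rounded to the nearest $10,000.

VaR as a fraction of value: z·σ = 2.326 × 3.37% = 7.83862%.
Position = $587,896 / 0.0783862 = $7,499,994.

$7,500,000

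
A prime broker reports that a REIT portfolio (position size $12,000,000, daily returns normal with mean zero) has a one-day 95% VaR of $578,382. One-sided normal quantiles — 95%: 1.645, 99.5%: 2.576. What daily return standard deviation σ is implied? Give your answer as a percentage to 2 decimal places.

2.93%

VaR as a fraction: $578,382 / $12,000,000 = 4.820%.
σ = VaR / z = 4.820% / 1.645 = 2.930%.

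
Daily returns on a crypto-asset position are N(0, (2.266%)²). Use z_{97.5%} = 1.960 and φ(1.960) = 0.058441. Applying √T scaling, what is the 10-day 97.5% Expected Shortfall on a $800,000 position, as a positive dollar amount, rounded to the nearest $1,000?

σ_{10d} = 2.266% × √10 = 7.166%.
ES multiplier = φ(z)/(1−α) = 0.058441/0.025 = 2.338.
ES = 7.166% × 2.338 = 16.754%; on $800,000: $134,032.

$134,000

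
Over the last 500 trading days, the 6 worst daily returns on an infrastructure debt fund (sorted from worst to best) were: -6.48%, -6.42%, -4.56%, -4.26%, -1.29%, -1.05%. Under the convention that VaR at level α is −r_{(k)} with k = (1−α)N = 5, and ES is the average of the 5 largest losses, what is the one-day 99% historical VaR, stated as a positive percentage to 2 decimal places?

1.29%

k = 5; the 5th lowest return is -1.29%, so VaR = 1.29%.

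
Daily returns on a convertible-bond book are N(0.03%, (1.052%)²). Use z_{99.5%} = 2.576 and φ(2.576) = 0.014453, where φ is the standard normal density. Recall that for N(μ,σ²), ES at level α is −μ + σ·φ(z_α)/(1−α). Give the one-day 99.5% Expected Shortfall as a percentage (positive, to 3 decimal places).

Tail multiplier: φ(z)/(1−α) = 0.014453 / 0.005 = 2.891.
ES = −(0.03%) + 1.052% × 2.891 = 3.011%.

3.011%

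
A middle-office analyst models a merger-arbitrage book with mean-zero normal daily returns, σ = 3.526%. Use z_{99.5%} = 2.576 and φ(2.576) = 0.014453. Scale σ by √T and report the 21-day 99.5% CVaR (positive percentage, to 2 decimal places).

46.71%

σ_{21d} = 3.526% × √21 = 16.158%.
ES multiplier = φ(z)/(1−α) = 0.014453/0.005 = 2.891.
ES = 16.158% × 2.891 = 46.713%.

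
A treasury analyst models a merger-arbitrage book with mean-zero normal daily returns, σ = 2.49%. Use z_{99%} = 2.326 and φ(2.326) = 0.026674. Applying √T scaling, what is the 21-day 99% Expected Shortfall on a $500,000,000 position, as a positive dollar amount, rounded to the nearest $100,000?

σ_{21d} = 2.49% × √21 = 11.411%.
ES multiplier = φ(z)/(1−α) = 0.026674/0.01 = 2.667.
ES = 11.411% × 2.667 = 30.433%; on $500,000,000: $152,165,000.

$152,200,000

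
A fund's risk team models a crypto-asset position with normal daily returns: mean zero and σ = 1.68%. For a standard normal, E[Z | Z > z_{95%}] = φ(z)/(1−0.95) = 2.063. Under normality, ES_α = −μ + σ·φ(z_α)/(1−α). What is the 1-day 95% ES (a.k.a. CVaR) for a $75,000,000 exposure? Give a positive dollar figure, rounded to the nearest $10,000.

ES = 1.68% × 2.063 = 3.466%.
On $75,000,000: 0.03466 × $75,000,000 = $2,599,500.

$2,600,000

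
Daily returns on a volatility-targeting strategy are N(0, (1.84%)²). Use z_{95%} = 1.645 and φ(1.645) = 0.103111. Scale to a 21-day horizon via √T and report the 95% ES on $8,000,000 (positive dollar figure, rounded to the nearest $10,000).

$1,390,000

σ_{21d} = 1.84% × √21 = 8.432%.
ES multiplier = φ(z)/(1−α) = 0.103111/0.05 = 2.062.
ES = 8.432% × 2.062 = 17.387%; on $8,000,000: $1,390,960.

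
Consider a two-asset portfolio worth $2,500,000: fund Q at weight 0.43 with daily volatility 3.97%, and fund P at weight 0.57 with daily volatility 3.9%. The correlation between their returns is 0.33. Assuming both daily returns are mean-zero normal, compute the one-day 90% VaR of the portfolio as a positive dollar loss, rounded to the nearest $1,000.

σ_p² = 0.43²·3.97² + 0.57²·3.9² + 2·0.33·0.43·0.57·3.97·3.9 = 10.3605 (%²).
σ_p = √10.3605 = 3.219%.
At 90%, z = 1.282.
VaR = 1.282 × 3.219% = 4.127%; on $2,500,000 that is $103,175.

$103,000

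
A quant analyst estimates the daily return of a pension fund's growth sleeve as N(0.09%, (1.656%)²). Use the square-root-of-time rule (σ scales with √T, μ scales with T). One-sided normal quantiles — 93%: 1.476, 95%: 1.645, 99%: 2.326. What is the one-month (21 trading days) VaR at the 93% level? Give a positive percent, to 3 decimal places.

σ_{21d} = 1.656% × √21 = 7.589%; μ_{21d} = 21 × 0.09% = 1.890%.
VaR = −(1.890%) + 1.476 × 7.589% = 9.311%.

9.311%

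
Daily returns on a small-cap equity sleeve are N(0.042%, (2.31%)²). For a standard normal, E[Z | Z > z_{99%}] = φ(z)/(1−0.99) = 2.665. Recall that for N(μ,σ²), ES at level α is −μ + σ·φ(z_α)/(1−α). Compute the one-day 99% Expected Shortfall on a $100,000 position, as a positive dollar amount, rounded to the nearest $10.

$6,110

ES = −(0.042%) + 2.31% × 2.665 = 6.114%.
On $100,000: 0.06114 × $100,000 = $6,114.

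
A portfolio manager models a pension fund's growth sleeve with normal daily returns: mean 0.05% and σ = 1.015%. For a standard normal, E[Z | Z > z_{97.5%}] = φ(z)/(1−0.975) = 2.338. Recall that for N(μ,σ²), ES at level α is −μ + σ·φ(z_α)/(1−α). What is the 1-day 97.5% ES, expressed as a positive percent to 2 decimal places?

ES = −(0.05%) + 1.015% × 2.338 = 2.323%.

2.32%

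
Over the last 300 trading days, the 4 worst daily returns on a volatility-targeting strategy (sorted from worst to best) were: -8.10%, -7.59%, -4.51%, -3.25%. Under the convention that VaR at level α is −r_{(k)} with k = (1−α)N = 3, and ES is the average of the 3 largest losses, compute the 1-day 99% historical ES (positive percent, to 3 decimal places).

6.733%

The 3 worst returns sum to -20.20%.
ES = −(-20.20%) / 3 = 6.7333…% ≈ 6.733%.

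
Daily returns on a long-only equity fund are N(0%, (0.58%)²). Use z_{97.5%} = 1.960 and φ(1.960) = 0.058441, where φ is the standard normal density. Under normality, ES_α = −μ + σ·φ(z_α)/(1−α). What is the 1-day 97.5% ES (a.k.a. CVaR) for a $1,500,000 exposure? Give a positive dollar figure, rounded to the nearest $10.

Tail multiplier: φ(z)/(1−α) = 0.058441 / 0.025 = 2.338.
ES = 0.58% × 2.338 = 1.356%.
On $1,500,000: 0.01356 × $1,500,000 = $20,340.

$20,340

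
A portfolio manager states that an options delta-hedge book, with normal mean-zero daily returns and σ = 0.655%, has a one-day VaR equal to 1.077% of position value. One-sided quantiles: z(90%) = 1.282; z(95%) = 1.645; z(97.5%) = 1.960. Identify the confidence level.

Implied z = VaR/σ = 1.077 / 0.655 = 1.644.
This matches z(95%) = 1.645.

95%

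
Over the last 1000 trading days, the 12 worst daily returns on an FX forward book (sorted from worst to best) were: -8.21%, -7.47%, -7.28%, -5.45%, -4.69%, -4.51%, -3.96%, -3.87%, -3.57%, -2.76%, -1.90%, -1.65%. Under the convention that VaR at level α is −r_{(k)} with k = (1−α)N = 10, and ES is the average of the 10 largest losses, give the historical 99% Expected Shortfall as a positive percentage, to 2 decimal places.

5.18%

The 10 worst returns sum to -51.77%.
ES = −(-51.77%) / 10 = 5.177% ≈ 5.18%.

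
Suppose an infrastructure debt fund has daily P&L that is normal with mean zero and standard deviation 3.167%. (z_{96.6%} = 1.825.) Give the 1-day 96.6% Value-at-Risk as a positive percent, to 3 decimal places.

VaR = z·σ = 1.825 × 3.167% = 5.780%.

5.780%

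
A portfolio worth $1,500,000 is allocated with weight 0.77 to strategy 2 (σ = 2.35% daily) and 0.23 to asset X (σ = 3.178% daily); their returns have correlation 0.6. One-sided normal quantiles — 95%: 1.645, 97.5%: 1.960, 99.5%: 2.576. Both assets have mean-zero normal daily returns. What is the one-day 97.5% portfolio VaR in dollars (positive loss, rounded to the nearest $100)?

$68,300

σ_p² = 0.77²·2.35² + 0.23²·3.178² + 2·0.6·0.77·0.23·2.35·3.178 = 5.3957 (%²).
σ_p = √5.3957 = 2.323%.
VaR = 1.960 × 2.323% = 4.553%; on $1,500,000 that is $68,295.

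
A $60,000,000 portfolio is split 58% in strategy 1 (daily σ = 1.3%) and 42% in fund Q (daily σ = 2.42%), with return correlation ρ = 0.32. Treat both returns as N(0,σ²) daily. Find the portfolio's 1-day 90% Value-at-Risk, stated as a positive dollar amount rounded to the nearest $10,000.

σ_p² = 0.58²·1.3² + 0.42²·2.42² + 2·0.32·0.58·0.42·1.3·2.42 = 2.0921 (%²).
σ_p = √2.0921 = 1.446%.
At 90%, z = 1.282.
VaR = 1.282 × 1.446% = 1.854%; on $60,000,000 that is $1,112,400.

$1,110,000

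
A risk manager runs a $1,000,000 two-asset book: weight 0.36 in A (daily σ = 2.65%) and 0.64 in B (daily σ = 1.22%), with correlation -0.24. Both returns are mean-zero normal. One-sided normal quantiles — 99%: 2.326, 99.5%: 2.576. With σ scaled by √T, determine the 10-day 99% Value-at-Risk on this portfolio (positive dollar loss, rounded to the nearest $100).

σ_p = √(0.36²·2.65² + 0.64²·1.22² + 2·-0.24·0.36·0.64·2.65·1.22) = 1.078%.
σ_{10d} = 1.078% × √10 = 3.409%.
VaR = 2.326 × 3.409% = 7.929%; on $1,000,000 that is $79,290.

$79,300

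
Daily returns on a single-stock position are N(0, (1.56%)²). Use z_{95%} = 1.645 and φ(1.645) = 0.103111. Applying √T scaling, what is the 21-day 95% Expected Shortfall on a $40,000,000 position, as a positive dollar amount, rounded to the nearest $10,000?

σ_{21d} = 1.56% × √21 = 7.149%.
ES multiplier = φ(z)/(1−α) = 0.103111/0.05 = 2.062.
ES = 7.149% × 2.062 = 14.741%; on $40,000,000: $5,896,400.

$5,900,000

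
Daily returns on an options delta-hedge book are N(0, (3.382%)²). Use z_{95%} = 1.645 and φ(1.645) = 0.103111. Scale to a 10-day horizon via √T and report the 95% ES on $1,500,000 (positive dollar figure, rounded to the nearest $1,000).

$331,000

σ_{10d} = 3.382% × √10 = 10.695%.
ES multiplier = φ(z)/(1−α) = 0.103111/0.05 = 2.062.
ES = 10.695% × 2.062 = 22.053%; on $1,500,000: $330,795.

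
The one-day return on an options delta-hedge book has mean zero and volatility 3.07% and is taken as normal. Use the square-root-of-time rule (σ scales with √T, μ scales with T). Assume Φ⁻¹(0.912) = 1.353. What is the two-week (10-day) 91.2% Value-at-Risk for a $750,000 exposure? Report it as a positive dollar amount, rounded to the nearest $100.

σ_{10d} = 3.07% × √10 = 9.708%.
VaR = 1.353 × 9.708% = 13.135%.
On $750,000: 0.13135 × $750,000 = $98,512.

$98,500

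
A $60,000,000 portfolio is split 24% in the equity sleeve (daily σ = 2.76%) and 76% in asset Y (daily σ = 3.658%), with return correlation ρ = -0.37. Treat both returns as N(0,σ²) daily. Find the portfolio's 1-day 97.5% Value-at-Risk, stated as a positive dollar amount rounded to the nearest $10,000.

$3,070,000

σ_p² = 0.24²·2.76² + 0.76²·3.658² + 2·-0.37·0.24·0.76·2.76·3.658 = 6.8049 (%²).
σ_p = √6.8049 = 2.609%.
At 97.5%, z = 1.960.
VaR = 1.960 × 2.609% = 5.114%; on $60,000,000 that is $3,068,400.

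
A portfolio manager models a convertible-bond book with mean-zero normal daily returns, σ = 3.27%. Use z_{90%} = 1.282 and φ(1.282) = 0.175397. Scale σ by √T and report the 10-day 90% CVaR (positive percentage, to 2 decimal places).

σ_{10d} = 3.27% × √10 = 10.341%.
ES multiplier = φ(z)/(1−α) = 0.175397/0.1 = 1.754.
ES = 10.341% × 1.754 = 18.138%.

18.14%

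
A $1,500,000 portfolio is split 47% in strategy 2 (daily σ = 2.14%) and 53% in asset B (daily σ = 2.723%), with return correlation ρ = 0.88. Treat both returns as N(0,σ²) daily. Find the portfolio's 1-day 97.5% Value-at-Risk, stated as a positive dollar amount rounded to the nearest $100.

$69,900

σ_p² = 0.47²·2.14² + 0.53²·2.723² + 2·0.88·0.47·0.53·2.14·2.723 = 5.6492 (%²).
σ_p = √5.6492 = 2.377%.
At 97.5%, z = 1.960.
VaR = 1.960 × 2.377% = 4.659%; on $1,500,000 that is $69,885.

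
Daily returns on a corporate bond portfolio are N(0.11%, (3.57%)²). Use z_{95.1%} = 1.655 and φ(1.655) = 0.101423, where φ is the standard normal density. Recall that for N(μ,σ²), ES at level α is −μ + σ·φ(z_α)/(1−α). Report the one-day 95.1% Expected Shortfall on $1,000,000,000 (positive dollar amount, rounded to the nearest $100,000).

$72,800,000

Tail multiplier: φ(z)/(1−α) = 0.101423 / 0.049 = 2.070.
ES = −(0.11%) + 3.57% × 2.070 = 7.280%.
On $1,000,000,000: 0.07280 × $1,000,000,000 = $72,800,000.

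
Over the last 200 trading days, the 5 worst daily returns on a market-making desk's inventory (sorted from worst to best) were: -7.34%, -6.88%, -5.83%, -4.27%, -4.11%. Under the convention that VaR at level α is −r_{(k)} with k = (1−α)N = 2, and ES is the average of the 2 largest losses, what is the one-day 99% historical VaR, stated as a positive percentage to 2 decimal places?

6.88%

k = 2; the 2nd lowest return is -6.88%, so VaR = 6.88%.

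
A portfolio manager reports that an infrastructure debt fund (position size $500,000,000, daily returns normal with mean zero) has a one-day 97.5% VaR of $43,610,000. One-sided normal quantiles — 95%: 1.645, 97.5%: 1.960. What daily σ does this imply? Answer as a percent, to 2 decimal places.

VaR as a fraction: $43,610,000 / $500,000,000 = 8.722%.
σ = VaR / z = 8.722% / 1.960 = 4.450%.

4.45%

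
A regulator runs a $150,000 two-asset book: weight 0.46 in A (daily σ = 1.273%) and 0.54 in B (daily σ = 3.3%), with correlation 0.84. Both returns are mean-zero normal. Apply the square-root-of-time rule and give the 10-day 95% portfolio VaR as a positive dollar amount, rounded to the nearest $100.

σ_p = √(0.46²·1.273² + 0.54²·3.3² + 2·0.84·0.46·0.54·1.273·3.3) = 2.296%.
σ_{10d} = 2.296% × √10 = 7.261%.
z(95%) = 1.645.
VaR = 1.645 × 7.261% = 11.944%; on $150,000 that is $17,916.

$17,900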